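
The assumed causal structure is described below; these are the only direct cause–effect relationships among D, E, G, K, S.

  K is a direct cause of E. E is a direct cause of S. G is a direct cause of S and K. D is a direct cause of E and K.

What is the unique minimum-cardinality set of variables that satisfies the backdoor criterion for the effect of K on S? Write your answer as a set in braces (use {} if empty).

Variables eligible for adjustment (non-descendants of K, excluding K and S): {D, G}.
Backdoor paths from K to S:
  P1: K <- D -> E -> S
  P2: K <- G -> S
The empty set is not sufficient: P1 (K <- D -> E -> S) has no collider blocking it and no conditioned non-collider, so it is open.
Try {D, G}:
  P1: blocked at fork node D ∈ conditioning set.
  P2: blocked at fork node G ∈ conditioning set.
{D, G} contains no descendant of K and blocks every backdoor path.
Every element of {D, G} is needed (dropping D leaves P1 open; dropping G leaves P2 open), so no proper subset is valid.
Among all size-2 subsets of the eligible variables, only {D, G} blocks every backdoor path, so it is the unique smallest valid adjustment set.

{D, G}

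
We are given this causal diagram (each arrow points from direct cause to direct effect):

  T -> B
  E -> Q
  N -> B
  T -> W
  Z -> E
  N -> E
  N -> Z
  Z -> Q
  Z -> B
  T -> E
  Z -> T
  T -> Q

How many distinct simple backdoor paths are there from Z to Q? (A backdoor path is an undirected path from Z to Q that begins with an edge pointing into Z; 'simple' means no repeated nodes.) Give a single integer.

4

A backdoor path from Z to Q is any simple undirected path whose first edge points into Z (i.e. leaves Z via a parent).
Parents of Z: {N}.
Enumerating:
  P1: Z <- N -> E <- T -> Q
  P2: Z <- N -> E -> Q
  P3: Z <- N -> B <- T -> E -> Q
  P4: Z <- N -> B <- T -> Q
That exhausts the simple backdoor paths. Count: 4.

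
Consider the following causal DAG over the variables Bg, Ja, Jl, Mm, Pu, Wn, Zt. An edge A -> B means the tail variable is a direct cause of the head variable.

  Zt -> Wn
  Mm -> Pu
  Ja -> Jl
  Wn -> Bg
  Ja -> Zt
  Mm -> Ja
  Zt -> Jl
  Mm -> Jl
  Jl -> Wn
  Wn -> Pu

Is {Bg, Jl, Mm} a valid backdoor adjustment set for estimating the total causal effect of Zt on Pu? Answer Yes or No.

Backdoor paths from Zt to Pu (paths whose first edge points into Zt):
  P1: Zt <- Ja <- Mm -> Jl -> Wn -> Pu
  P2: Zt <- Ja <- Mm -> Pu
  P3: Zt <- Ja -> Jl <- Mm -> Pu
  P4: Zt <- Ja -> Jl -> Wn -> Pu
Condition 1 (no descendant of Zt in the set): FAILS — Bg and Jl are descendants of Zt.
Condition 2 (every backdoor path blocked by {Bg, Jl, Mm}):
  P1: blocked at fork node Mm ∈ conditioning set.
  P2: blocked at fork node Mm ∈ conditioning set.
  P3: blocked at fork node Mm ∈ conditioning set.
  P4: blocked at chain node Jl ∈ conditioning set.
{Bg, Jl, Mm} does not satisfy the backdoor criterion.

No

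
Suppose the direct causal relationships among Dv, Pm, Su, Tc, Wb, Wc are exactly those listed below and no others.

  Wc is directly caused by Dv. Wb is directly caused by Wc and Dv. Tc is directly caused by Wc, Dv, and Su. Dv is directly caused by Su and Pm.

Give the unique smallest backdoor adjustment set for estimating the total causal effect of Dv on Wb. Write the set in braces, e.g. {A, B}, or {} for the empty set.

Variables eligible for adjustment (non-descendants of Dv, excluding Dv and Wb): {Pm, Su}.
Backdoor paths from Dv to Wb:
  P1: Dv <- Su -> Tc <- Wc -> Wb
Each backdoor path contains an unconditioned collider, so every path is already blocked with the empty conditioning set:
  P1: blocked at collider Tc (neither it nor any descendant is in the conditioning set).
The empty set is therefore the unique smallest valid set.

{}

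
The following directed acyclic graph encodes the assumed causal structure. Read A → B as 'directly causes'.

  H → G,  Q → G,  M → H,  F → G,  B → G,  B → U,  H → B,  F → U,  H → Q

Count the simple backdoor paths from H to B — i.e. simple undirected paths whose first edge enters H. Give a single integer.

A backdoor path from H to B is any simple undirected path whose first edge points into H (i.e. leaves H via a parent).
Parents of H: {M}.
No simple path from any parent of H reaches B without revisiting H, so there are no backdoor paths.

0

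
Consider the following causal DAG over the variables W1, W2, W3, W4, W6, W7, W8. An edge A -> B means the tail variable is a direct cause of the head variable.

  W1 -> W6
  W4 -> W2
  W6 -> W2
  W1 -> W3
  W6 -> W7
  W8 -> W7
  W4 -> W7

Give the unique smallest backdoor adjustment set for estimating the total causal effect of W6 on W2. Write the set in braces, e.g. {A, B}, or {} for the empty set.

Variables eligible for adjustment (non-descendants of W6, excluding W6 and W2): {W1, W3, W4, W8}.
Backdoor paths from W6 to W2:
  (none)
With no backdoor paths the empty set already satisfies the criterion, and it is trivially minimal.

{}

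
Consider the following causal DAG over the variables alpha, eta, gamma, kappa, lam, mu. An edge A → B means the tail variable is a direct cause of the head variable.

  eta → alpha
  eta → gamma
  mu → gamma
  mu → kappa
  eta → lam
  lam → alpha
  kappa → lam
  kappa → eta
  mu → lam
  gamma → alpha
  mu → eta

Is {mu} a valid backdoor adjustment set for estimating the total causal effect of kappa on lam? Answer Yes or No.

Backdoor paths from kappa to lam (paths whose first edge points into kappa):
  P1: kappa <- mu -> eta -> lam
  P2: kappa <- mu -> eta -> gamma -> alpha <- lam
  P3: kappa <- mu -> eta -> alpha <- lam
  P4: kappa <- mu -> lam
  P5: kappa <- mu -> gamma <- eta -> lam
  P6: kappa <- mu -> gamma <- eta -> alpha <- lam
  P7: kappa <- mu -> gamma -> alpha <- eta -> lam
  P8: kappa <- mu -> gamma -> alpha <- lam
Condition 1 (no descendant of kappa in the set): holds — descendants of kappa are {alpha, eta, gamma, lam}; none are in {mu}.
Condition 2 (every backdoor path blocked by {mu}):
  P1: blocked at fork node mu ∈ conditioning set.
  P2: blocked at fork node mu ∈ conditioning set.
  P3: blocked at fork node mu ∈ conditioning set.
  P4: blocked at fork node mu ∈ conditioning set.
  P5: blocked at fork node mu ∈ conditioning set.
  P6: blocked at fork node mu ∈ conditioning set.
  P7: blocked at fork node mu ∈ conditioning set.
  P8: blocked at fork node mu ∈ conditioning set.
{mu} satisfies the backdoor criterion.

Yes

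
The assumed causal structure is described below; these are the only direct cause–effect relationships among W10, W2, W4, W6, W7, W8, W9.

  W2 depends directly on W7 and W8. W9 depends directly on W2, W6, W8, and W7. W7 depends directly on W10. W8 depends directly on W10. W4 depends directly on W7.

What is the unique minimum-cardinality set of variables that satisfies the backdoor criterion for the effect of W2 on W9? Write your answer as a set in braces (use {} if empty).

Variables eligible for adjustment (non-descendants of W2, excluding W2 and W9): {W10, W4, W6, W7, W8}.
Backdoor paths from W2 to W9:
  P1: W2 <- W7 <- W10 -> W8 -> W9
  P2: W2 <- W7 -> W9
  P3: W2 <- W8 <- W10 -> W7 -> W9
  P4: W2 <- W8 -> W9
The empty set is not sufficient: P1 (W2 <- W7 <- W10 -> W8 -> W9) has no collider blocking it and no conditioned non-collider, so it is open.
Try {W7, W8}:
  P1: blocked at chain node W7 ∈ conditioning set.
  P2: blocked at fork node W7 ∈ conditioning set.
  P3: blocked at chain node W8 ∈ conditioning set.
  P4: blocked at fork node W8 ∈ conditioning set.
{W7, W8} contains no descendant of W2 and blocks every backdoor path.
Every element of {W7, W8} is needed (dropping W7 leaves P2 open; dropping W8 leaves P4 open), so no proper subset is valid.
Among all size-2 subsets of the eligible variables, only {W7, W8} blocks every backdoor path, so it is the unique smallest valid adjustment set.

{W7, W8}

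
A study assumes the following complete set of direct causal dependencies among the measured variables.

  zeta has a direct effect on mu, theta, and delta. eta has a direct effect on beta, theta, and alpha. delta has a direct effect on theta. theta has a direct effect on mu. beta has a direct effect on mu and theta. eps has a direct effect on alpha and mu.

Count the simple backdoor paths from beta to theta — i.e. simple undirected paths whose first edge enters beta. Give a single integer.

4

A backdoor path from beta to theta is any simple undirected path whose first edge points into beta (i.e. leaves beta via a parent).
Parents of beta: {eta}.
Enumerating:
  P1: beta <- eta -> theta
  P2: beta <- eta -> alpha <- eps -> mu <- zeta -> delta -> theta
  P3: beta <- eta -> alpha <- eps -> mu <- zeta -> theta
  P4: beta <- eta -> alpha <- eps -> mu <- theta
That exhausts the simple backdoor paths. Count: 4.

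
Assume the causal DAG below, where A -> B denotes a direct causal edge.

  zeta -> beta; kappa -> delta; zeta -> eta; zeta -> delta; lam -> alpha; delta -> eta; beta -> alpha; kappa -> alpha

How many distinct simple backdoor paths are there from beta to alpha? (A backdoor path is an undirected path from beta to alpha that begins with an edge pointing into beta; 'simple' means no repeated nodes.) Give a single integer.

2

A backdoor path from beta to alpha is any simple undirected path whose first edge points into beta (i.e. leaves beta via a parent).
Parents of beta: {zeta}.
Enumerating:
  P1: beta <- zeta -> delta <- kappa -> alpha
  P2: beta <- zeta -> eta <- delta <- kappa -> alpha
That exhausts the simple backdoor paths. Count: 2.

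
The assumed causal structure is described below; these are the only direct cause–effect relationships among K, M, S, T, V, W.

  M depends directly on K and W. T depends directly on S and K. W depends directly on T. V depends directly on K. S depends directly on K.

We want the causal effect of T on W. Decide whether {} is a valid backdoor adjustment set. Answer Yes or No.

Backdoor paths from T to W (paths whose first edge points into T):
  P1: T <- K -> M <- W
  P2: T <- S <- K -> M <- W
Condition 1 (no descendant of T in the set): holds — descendants of T are {M, W}; none are in {}.
Condition 2 (every backdoor path blocked by {}):
  P1: blocked at collider M (neither it nor any descendant is in the conditioning set).
  P2: blocked at collider M (neither it nor any descendant is in the conditioning set).
{} satisfies the backdoor criterion.

Yes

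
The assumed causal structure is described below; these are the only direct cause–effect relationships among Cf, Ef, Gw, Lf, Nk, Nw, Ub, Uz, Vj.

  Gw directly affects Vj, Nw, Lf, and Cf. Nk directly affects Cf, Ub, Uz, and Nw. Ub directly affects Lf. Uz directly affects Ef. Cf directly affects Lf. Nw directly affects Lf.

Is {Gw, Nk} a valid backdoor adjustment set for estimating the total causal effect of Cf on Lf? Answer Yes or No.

Yes

Backdoor paths from Cf to Lf (paths whose first edge points into Cf):
  P1: Cf <- Gw -> Nw <- Nk -> Ub -> Lf
  P2: Cf <- Gw -> Nw -> Lf
  P3: Cf <- Gw -> Lf
  P4: Cf <- Nk -> Nw <- Gw -> Lf
  P5: Cf <- Nk -> Nw -> Lf
  P6: Cf <- Nk -> Ub -> Lf
Condition 1 (no descendant of Cf in the set): holds — descendants of Cf are {Lf}; none are in {Gw, Nk}.
Condition 2 (every backdoor path blocked by {Gw, Nk}):
  P1: blocked at fork node Gw ∈ conditioning set.
  P2: blocked at fork node Gw ∈ conditioning set.
  P3: blocked at fork node Gw ∈ conditioning set.
  P4: blocked at fork node Nk ∈ conditioning set.
  P5: blocked at fork node Nk ∈ conditioning set.
  P6: blocked at fork node Nk ∈ conditioning set.
{Gw, Nk} satisfies the backdoor criterion.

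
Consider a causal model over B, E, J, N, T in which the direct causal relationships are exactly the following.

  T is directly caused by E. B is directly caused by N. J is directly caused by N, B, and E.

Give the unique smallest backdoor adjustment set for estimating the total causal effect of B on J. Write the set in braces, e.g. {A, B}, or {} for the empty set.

Variables eligible for adjustment (non-descendants of B, excluding B and J): {E, N, T}.
Backdoor paths from B to J:
  P1: B <- N -> J
The empty set is not sufficient: P1 (B <- N -> J) has no collider blocking it and no conditioned non-collider, so it is open.
Try {N}:
  P1: blocked at fork node N ∈ conditioning set.
{N} contains no descendant of B and blocks every backdoor path.
No other singleton works — e.g. {E} leaves P1 open — so {N} is the unique smallest valid adjustment set.

{N}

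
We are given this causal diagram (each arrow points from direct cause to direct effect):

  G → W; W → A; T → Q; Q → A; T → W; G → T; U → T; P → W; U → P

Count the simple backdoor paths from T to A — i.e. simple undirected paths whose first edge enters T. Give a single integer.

A backdoor path from T to A is any simple undirected path whose first edge points into T (i.e. leaves T via a parent).
Parents of T: {G, U}.
Enumerating:
  P1: T <- G -> W -> A
  P2: T <- U -> P -> W -> A
That exhausts the simple backdoor paths. Count: 2.

2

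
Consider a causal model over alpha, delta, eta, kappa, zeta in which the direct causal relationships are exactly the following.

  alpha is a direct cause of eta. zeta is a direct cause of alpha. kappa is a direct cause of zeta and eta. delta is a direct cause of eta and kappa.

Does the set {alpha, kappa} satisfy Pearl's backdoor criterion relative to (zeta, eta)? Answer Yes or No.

Backdoor paths from zeta to eta (paths whose first edge points into zeta):
  P1: zeta <- kappa <- delta -> eta
  P2: zeta <- kappa -> eta
Condition 1 (no descendant of zeta in the set): FAILS — alpha is a descendant of zeta.
Condition 2 (every backdoor path blocked by {alpha, kappa}):
  P1: blocked at chain node kappa ∈ conditioning set.
  P2: blocked at fork node kappa ∈ conditioning set.
{alpha, kappa} does not satisfy the backdoor criterion.

No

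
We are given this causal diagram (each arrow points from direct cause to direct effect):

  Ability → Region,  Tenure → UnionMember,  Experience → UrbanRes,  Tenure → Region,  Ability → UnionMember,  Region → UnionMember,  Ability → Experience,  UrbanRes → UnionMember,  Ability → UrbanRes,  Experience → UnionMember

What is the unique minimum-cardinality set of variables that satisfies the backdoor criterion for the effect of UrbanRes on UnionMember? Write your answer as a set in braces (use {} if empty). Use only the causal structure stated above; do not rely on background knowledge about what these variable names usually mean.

{Ability, Experience}

Variables eligible for adjustment (non-descendants of UrbanRes, excluding UrbanRes and UnionMember): {Ability, Experience, Region, Tenure}.
Backdoor paths from UrbanRes to UnionMember:
  P1: UrbanRes <- Ability -> Experience -> UnionMember
  P2: UrbanRes <- Ability -> Region <- Tenure -> UnionMember
  P3: UrbanRes <- Ability -> Region -> UnionMember
  P4: UrbanRes <- Ability -> UnionMember
  P5: UrbanRes <- Experience <- Ability -> Region <- Tenure -> UnionMember
  P6: UrbanRes <- Experience <- Ability -> Region -> UnionMember
  P7: UrbanRes <- Experience <- Ability -> UnionMember
  P8: UrbanRes <- Experience -> UnionMember
The empty set is not sufficient: P1 (UrbanRes <- Ability -> Experience -> UnionMember) has no collider blocking it and no conditioned non-collider, so it is open.
Try {Ability, Experience}:
  P1: blocked at fork node Ability ∈ conditioning set.
  P2: blocked at fork node Ability ∈ conditioning set.
  P3: blocked at fork node Ability ∈ conditioning set.
  P4: blocked at fork node Ability ∈ conditioning set.
  P5: blocked at chain node Experience ∈ conditioning set.
  P6: blocked at chain node Experience ∈ conditioning set.
  P7: blocked at chain node Experience ∈ conditioning set.
  P8: blocked at fork node Experience ∈ conditioning set.
{Ability, Experience} contains no descendant of UrbanRes and blocks every backdoor path.
Every element of {Ability, Experience} is needed (dropping Ability leaves P3 open; dropping Experience leaves P8 open), so no proper subset is valid.
Among all size-2 subsets of the eligible variables, only {Ability, Experience} blocks every backdoor path, so it is the unique smallest valid adjustment set.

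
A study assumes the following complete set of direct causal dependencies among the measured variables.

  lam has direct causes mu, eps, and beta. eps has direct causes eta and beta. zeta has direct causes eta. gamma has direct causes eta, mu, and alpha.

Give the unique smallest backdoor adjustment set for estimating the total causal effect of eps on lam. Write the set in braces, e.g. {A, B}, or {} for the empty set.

{beta}

Variables eligible for adjustment (non-descendants of eps, excluding eps and lam): {alpha, beta, eta, gamma, mu, zeta}.
Backdoor paths from eps to lam:
  P1: eps <- eta -> gamma <- mu -> lam
  P2: eps <- beta -> lam
The empty set is not sufficient: P2 (eps <- beta -> lam) has no collider blocking it and no conditioned non-collider, so it is open.
Try {beta}:
  P1: blocked at collider gamma (neither it nor any descendant is in the conditioning set).
  P2: blocked at fork node beta ∈ conditioning set.
{beta} contains no descendant of eps and blocks every backdoor path.
No other singleton works — e.g. {mu} leaves P2 open — so {beta} is the unique smallest valid adjustment set.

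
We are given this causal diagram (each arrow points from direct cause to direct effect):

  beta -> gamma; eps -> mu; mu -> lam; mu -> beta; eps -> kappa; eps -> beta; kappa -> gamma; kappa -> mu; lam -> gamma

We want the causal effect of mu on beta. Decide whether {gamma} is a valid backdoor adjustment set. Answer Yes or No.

Backdoor paths from mu to beta (paths whose first edge points into mu):
  P1: mu <- eps -> kappa -> gamma <- beta
  P2: mu <- eps -> beta
  P3: mu <- kappa <- eps -> beta
  P4: mu <- kappa -> gamma <- beta
Condition 1 (no descendant of mu in the set): FAILS — gamma is a descendant of mu.
Condition 2 (every backdoor path blocked by {gamma}):
  P1: open — collider(s) gamma are conditioned on (or have a conditioned descendant) and no non-collider on the path is in the set.
  P2: open — no interior node is in the conditioning set.
  P3: open — no interior node is in the conditioning set.
  P4: open — collider(s) gamma are conditioned on (or have a conditioned descendant) and no non-collider on the path is in the set.
{gamma} does not satisfy the backdoor criterion.

No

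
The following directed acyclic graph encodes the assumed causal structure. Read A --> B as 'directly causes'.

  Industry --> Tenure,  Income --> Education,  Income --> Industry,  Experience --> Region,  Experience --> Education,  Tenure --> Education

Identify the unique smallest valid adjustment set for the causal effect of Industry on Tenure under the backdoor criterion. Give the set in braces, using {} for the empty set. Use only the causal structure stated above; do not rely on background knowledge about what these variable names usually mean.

Variables eligible for adjustment (non-descendants of Industry, excluding Industry and Tenure): {Experience, Income, Region}.
Backdoor paths from Industry to Tenure:
  P1: Industry <- Income -> Education <- Tenure
Each backdoor path contains an unconditioned collider, so every path is already blocked with the empty conditioning set:
  P1: blocked at collider Education (neither it nor any descendant is in the conditioning set).
The empty set is therefore the unique smallest valid set.

{}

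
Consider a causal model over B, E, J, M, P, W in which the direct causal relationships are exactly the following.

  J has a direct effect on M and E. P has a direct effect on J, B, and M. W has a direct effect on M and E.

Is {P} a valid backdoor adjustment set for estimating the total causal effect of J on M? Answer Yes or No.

Yes

Backdoor paths from J to M (paths whose first edge points into J):
  P1: J <- P -> M
Condition 1 (no descendant of J in the set): holds — descendants of J are {E, M}; none are in {P}.
Condition 2 (every backdoor path blocked by {P}):
  P1: blocked at fork node P ∈ conditioning set.
{P} satisfies the backdoor criterion.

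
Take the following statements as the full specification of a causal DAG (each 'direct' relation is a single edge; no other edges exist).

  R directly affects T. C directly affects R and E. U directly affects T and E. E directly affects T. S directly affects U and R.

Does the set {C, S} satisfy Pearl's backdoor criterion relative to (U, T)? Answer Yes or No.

Yes

Backdoor paths from U to T (paths whose first edge points into U):
  P1: U <- S -> R <- C -> E -> T
  P2: U <- S -> R -> T
Condition 1 (no descendant of U in the set): holds — descendants of U are {E, T}; none are in {C, S}.
Condition 2 (every backdoor path blocked by {C, S}):
  P1: blocked at fork node S ∈ conditioning set.
  P2: blocked at fork node S ∈ conditioning set.
{C, S} satisfies the backdoor criterion.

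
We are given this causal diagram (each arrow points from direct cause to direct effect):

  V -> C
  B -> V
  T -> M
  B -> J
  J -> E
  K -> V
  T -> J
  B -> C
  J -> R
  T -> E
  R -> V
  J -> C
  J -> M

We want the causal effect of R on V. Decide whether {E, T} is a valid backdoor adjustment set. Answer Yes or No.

Backdoor paths from R to V (paths whose first edge points into R):
  P1: R <- J <- B -> V
  P2: R <- J <- B -> C <- V
  P3: R <- J -> C <- B -> V
  P4: R <- J -> C <- V
Condition 1 (no descendant of R in the set): holds — descendants of R are {C, V}; none are in {E, T}.
Condition 2 (every backdoor path blocked by {E, T}):
  P1: open — no interior node is in the conditioning set.
  P2: blocked at collider C (neither it nor any descendant is in the conditioning set).
  P3: blocked at collider C (neither it nor any descendant is in the conditioning set).
  P4: blocked at collider C (neither it nor any descendant is in the conditioning set).
{E, T} does not satisfy the backdoor criterion.

No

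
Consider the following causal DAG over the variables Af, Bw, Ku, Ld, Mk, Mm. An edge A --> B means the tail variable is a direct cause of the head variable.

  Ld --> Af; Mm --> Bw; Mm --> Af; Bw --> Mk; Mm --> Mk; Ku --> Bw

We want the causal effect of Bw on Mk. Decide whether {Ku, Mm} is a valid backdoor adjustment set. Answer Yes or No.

Yes

Backdoor paths from Bw to Mk (paths whose first edge points into Bw):
  P1: Bw <- Mm -> Mk
Condition 1 (no descendant of Bw in the set): holds — descendants of Bw are {Mk}; none are in {Ku, Mm}.
Condition 2 (every backdoor path blocked by {Ku, Mm}):
  P1: blocked at fork node Mm ∈ conditioning set.
{Ku, Mm} satisfies the backdoor criterion.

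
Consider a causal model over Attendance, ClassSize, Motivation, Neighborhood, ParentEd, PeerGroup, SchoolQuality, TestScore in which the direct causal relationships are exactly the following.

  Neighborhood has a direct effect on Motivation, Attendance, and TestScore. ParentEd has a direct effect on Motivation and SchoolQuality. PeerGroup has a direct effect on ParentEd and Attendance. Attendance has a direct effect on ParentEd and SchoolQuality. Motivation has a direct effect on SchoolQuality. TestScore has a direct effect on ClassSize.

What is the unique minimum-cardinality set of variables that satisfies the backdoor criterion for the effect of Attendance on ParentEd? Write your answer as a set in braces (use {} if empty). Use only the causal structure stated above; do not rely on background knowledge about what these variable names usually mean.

Variables eligible for adjustment (non-descendants of Attendance, excluding Attendance and ParentEd): {ClassSize, Neighborhood, PeerGroup, TestScore}.
Backdoor paths from Attendance to ParentEd:
  P1: Attendance <- Neighborhood -> Motivation <- ParentEd
  P2: Attendance <- Neighborhood -> Motivation -> SchoolQuality <- ParentEd
  P3: Attendance <- PeerGroup -> ParentEd
The empty set is not sufficient: P3 (Attendance <- PeerGroup -> ParentEd) has no collider blocking it and no conditioned non-collider, so it is open.
Try {PeerGroup}:
  P1: blocked at collider Motivation (neither it nor any descendant is in the conditioning set).
  P2: blocked at collider SchoolQuality (neither it nor any descendant is in the conditioning set).
  P3: blocked at fork node PeerGroup ∈ conditioning set.
{PeerGroup} contains no descendant of Attendance and blocks every backdoor path.
No other singleton works — e.g. {Neighborhood} leaves P3 open — so {PeerGroup} is the unique smallest valid adjustment set.

{PeerGroup}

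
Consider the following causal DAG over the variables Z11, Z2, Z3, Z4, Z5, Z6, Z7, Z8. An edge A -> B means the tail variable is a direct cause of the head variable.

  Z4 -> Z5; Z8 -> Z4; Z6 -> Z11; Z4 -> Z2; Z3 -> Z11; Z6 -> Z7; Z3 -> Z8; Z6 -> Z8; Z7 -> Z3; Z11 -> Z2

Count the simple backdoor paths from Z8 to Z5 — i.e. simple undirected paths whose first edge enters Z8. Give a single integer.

4

A backdoor path from Z8 to Z5 is any simple undirected path whose first edge points into Z8 (i.e. leaves Z8 via a parent).
Parents of Z8: {Z3, Z6}.
Enumerating:
  P1: Z8 <- Z6 -> Z7 -> Z3 -> Z11 -> Z2 <- Z4 -> Z5
  P2: Z8 <- Z6 -> Z11 -> Z2 <- Z4 -> Z5
  P3: Z8 <- Z3 <- Z7 <- Z6 -> Z11 -> Z2 <- Z4 -> Z5
  P4: Z8 <- Z3 -> Z11 -> Z2 <- Z4 -> Z5
That exhausts the simple backdoor paths. Count: 4.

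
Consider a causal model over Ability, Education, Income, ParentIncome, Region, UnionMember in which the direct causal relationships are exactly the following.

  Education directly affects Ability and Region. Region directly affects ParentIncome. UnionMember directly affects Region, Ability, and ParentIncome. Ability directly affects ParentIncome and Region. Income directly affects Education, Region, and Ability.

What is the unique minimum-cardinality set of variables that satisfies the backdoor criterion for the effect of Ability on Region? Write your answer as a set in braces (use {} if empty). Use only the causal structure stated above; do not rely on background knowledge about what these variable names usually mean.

{Education, Income, UnionMember}

Variables eligible for adjustment (non-descendants of Ability, excluding Ability and Region): {Education, Income, UnionMember}.
Backdoor paths from Ability to Region:
  P1: Ability <- UnionMember -> Region
  P2: Ability <- UnionMember -> ParentIncome <- Region
  P3: Ability <- Income -> Education -> Region
  P4: Ability <- Income -> Region
  P5: Ability <- Education <- Income -> Region
  P6: Ability <- Education -> Region
The empty set is not sufficient: P1 (Ability <- UnionMember -> Region) has no collider blocking it and no conditioned non-collider, so it is open.
Try {Education, Income, UnionMember}:
  P1: blocked at fork node UnionMember ∈ conditioning set.
  P2: blocked at fork node UnionMember ∈ conditioning set.
  P3: blocked at fork node Income ∈ conditioning set.
  P4: blocked at fork node Income ∈ conditioning set.
  P5: blocked at chain node Education ∈ conditioning set.
  P6: blocked at fork node Education ∈ conditioning set.
{Education, Income, UnionMember} contains no descendant of Ability and blocks every backdoor path.
Every element of {Education, Income, UnionMember} is needed (dropping Education leaves P6 open; dropping Income leaves P4 open; dropping UnionMember leaves P1 open), so no proper subset is valid.
Among all size-3 subsets of the eligible variables, only {Education, Income, UnionMember} blocks every backdoor path, so it is the unique smallest valid adjustment set.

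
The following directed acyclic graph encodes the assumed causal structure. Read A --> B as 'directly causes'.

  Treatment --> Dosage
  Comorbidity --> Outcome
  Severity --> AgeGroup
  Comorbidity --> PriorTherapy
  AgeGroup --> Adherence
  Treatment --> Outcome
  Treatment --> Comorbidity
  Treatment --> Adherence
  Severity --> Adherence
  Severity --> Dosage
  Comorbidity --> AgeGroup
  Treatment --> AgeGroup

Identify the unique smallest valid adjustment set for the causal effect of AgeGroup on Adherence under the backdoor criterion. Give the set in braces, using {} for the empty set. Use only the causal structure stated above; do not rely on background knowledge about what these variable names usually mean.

{Severity, Treatment}

Variables eligible for adjustment (non-descendants of AgeGroup, excluding AgeGroup and Adherence): {Comorbidity, Dosage, Outcome, PriorTherapy, Severity, Treatment}.
Backdoor paths from AgeGroup to Adherence:
  P1: AgeGroup <- Treatment -> Dosage <- Severity -> Adherence
  P2: AgeGroup <- Treatment -> Adherence
  P3: AgeGroup <- Comorbidity <- Treatment -> Dosage <- Severity -> Adherence
  P4: AgeGroup <- Comorbidity <- Treatment -> Adherence
  P5: AgeGroup <- Comorbidity -> Outcome <- Treatment -> Dosage <- Severity -> Adherence
  P6: AgeGroup <- Comorbidity -> Outcome <- Treatment -> Adherence
  P7: AgeGroup <- Severity -> Dosage <- Treatment -> Adherence
  P8: AgeGroup <- Severity -> Adherence
The empty set is not sufficient: P2 (AgeGroup <- Treatment -> Adherence) has no collider blocking it and no conditioned non-collider, so it is open.
Try {Severity, Treatment}:
  P1: blocked at fork node Treatment ∈ conditioning set.
  P2: blocked at fork node Treatment ∈ conditioning set.
  P3: blocked at fork node Treatment ∈ conditioning set.
  P4: blocked at fork node Treatment ∈ conditioning set.
  P5: blocked at collider Outcome (neither it nor any descendant is in the conditioning set).
  P6: blocked at collider Outcome (neither it nor any descendant is in the conditioning set).
  P7: blocked at fork node Severity ∈ conditioning set.
  P8: blocked at fork node Severity ∈ conditioning set.
{Severity, Treatment} contains no descendant of AgeGroup and blocks every backdoor path.
Every element of {Severity, Treatment} is needed (dropping Severity leaves P8 open; dropping Treatment leaves P2 open), so no proper subset is valid.
Among all size-2 subsets of the eligible variables, only {Severity, Treatment} blocks every backdoor path, so it is the unique smallest valid adjustment set.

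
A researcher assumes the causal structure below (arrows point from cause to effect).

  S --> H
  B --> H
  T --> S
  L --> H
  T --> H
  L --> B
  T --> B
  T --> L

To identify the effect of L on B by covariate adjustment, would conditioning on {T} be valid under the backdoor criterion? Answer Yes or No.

Backdoor paths from L to B (paths whose first edge points into L):
  P1: L <- T -> S -> H <- B
  P2: L <- T -> B
  P3: L <- T -> H <- B
Condition 1 (no descendant of L in the set): holds — descendants of L are {B, H}; none are in {T}.
Condition 2 (every backdoor path blocked by {T}):
  P1: blocked at fork node T ∈ conditioning set.
  P2: blocked at fork node T ∈ conditioning set.
  P3: blocked at fork node T ∈ conditioning set.
{T} satisfies the backdoor criterion.

Yes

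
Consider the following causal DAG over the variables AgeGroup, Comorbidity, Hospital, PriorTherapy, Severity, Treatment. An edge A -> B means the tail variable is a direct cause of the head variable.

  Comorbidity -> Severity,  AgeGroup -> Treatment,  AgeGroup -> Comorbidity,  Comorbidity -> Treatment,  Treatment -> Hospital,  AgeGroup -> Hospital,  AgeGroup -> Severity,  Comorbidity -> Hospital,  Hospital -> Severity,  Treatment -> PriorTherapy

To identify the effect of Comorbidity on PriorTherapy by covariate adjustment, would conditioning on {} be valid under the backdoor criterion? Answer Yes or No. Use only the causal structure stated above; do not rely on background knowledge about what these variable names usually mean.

No

Backdoor paths from Comorbidity to PriorTherapy (paths whose first edge points into Comorbidity):
  P1: Comorbidity <- AgeGroup -> Treatment -> PriorTherapy
  P2: Comorbidity <- AgeGroup -> Hospital <- Treatment -> PriorTherapy
  P3: Comorbidity <- AgeGroup -> Severity <- Hospital <- Treatment -> PriorTherapy
Condition 1 (no descendant of Comorbidity in the set): holds — descendants of Comorbidity are {Hospital, PriorTherapy, Severity, Treatment}; none are in {}.
Condition 2 (every backdoor path blocked by {}):
  P1: open — no interior node is in the conditioning set.
  P2: blocked at collider Hospital (neither it nor any descendant is in the conditioning set).
  P3: blocked at collider Severity (neither it nor any descendant is in the conditioning set).
{} does not satisfy the backdoor criterion.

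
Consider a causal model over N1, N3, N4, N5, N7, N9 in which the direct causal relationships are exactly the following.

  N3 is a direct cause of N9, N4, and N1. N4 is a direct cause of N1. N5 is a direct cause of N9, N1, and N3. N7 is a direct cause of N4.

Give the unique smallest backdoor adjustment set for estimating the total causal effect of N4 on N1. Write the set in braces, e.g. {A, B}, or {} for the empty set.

Variables eligible for adjustment (non-descendants of N4, excluding N4 and N1): {N3, N5, N7, N9}.
Backdoor paths from N4 to N1:
  P1: N4 <- N3 <- N5 -> N1
  P2: N4 <- N3 -> N1
  P3: N4 <- N3 -> N9 <- N5 -> N1
The empty set is not sufficient: P1 (N4 <- N3 <- N5 -> N1) has no collider blocking it and no conditioned non-collider, so it is open.
Try {N3}:
  P1: blocked at chain node N3 ∈ conditioning set.
  P2: blocked at fork node N3 ∈ conditioning set.
  P3: blocked at fork node N3 ∈ conditioning set.
{N3} contains no descendant of N4 and blocks every backdoor path.
No other singleton works — e.g. {N5} leaves P2 open — so {N3} is the unique smallest valid adjustment set.

{N3}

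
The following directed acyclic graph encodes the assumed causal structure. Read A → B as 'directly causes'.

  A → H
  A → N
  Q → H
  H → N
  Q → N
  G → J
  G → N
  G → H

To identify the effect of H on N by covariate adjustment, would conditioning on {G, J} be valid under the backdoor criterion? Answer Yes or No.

Backdoor paths from H to N (paths whose first edge points into H):
  P1: H <- G -> N
  P2: H <- Q -> N
  P3: H <- A -> N
Condition 1 (no descendant of H in the set): holds — descendants of H are {N}; none are in {G, J}.
Condition 2 (every backdoor path blocked by {G, J}):
  P1: blocked at fork node G ∈ conditioning set.
  P2: open — no interior node is in the conditioning set.
  P3: open — no interior node is in the conditioning set.
{G, J} does not satisfy the backdoor criterion.

No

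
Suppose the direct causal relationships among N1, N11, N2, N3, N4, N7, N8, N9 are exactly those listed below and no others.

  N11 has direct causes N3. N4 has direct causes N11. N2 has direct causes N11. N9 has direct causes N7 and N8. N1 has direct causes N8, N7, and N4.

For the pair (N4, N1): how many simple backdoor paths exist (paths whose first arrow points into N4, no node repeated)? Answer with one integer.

A backdoor path from N4 to N1 is any simple undirected path whose first edge points into N4 (i.e. leaves N4 via a parent).
Parents of N4: {N11}.
No simple path from any parent of N4 reaches N1 without revisiting N4, so there are no backdoor paths.

0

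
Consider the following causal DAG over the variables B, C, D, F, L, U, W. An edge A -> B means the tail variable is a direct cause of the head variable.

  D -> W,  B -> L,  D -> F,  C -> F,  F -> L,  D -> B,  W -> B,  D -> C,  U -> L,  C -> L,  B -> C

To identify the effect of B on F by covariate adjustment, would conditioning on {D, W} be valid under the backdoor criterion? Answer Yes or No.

Yes

Backdoor paths from B to F (paths whose first edge points into B):
  P1: B <- D -> C -> F
  P2: B <- D -> C -> L <- F
  P3: B <- D -> F
  P4: B <- W <- D -> C -> F
  P5: B <- W <- D -> C -> L <- F
  P6: B <- W <- D -> F
Condition 1 (no descendant of B in the set): holds — descendants of B are {C, F, L}; none are in {D, W}.
Condition 2 (every backdoor path blocked by {D, W}):
  P1: blocked at fork node D ∈ conditioning set.
  P2: blocked at fork node D ∈ conditioning set.
  P3: blocked at fork node D ∈ conditioning set.
  P4: blocked at chain node W ∈ conditioning set.
  P5: blocked at chain node W ∈ conditioning set.
  P6: blocked at chain node W ∈ conditioning set.
{D, W} satisfies the backdoor criterion.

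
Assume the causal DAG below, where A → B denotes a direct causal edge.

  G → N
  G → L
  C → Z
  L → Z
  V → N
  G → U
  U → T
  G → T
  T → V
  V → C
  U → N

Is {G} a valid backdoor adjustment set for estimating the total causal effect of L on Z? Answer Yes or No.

Backdoor paths from L to Z (paths whose first edge points into L):
  P1: L <- G -> U -> T -> V -> C -> Z
  P2: L <- G -> U -> N <- V -> C -> Z
  P3: L <- G -> T <- U -> N <- V -> C -> Z
  P4: L <- G -> T -> V -> C -> Z
  P5: L <- G -> N <- U -> T -> V -> C -> Z
  P6: L <- G -> N <- V -> C -> Z
Condition 1 (no descendant of L in the set): holds — descendants of L are {Z}; none are in {G}.
Condition 2 (every backdoor path blocked by {G}):
  P1: blocked at fork node G ∈ conditioning set.
  P2: blocked at fork node G ∈ conditioning set.
  P3: blocked at fork node G ∈ conditioning set.
  P4: blocked at fork node G ∈ conditioning set.
  P5: blocked at fork node G ∈ conditioning set.
  P6: blocked at fork node G ∈ conditioning set.
{G} satisfies the backdoor criterion.

Yes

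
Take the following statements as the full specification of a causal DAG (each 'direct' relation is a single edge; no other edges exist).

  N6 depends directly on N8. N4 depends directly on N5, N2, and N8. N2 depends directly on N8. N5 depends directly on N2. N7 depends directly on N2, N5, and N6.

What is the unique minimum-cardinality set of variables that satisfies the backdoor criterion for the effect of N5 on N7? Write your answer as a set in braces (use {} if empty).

{N2}

Variables eligible for adjustment (non-descendants of N5, excluding N5 and N7): {N2, N6, N8}.
Backdoor paths from N5 to N7:
  P1: N5 <- N2 <- N8 -> N6 -> N7
  P2: N5 <- N2 -> N7
  P3: N5 <- N2 -> N4 <- N8 -> N6 -> N7
The empty set is not sufficient: P1 (N5 <- N2 <- N8 -> N6 -> N7) has no collider blocking it and no conditioned non-collider, so it is open.
Try {N2}:
  P1: blocked at chain node N2 ∈ conditioning set.
  P2: blocked at fork node N2 ∈ conditioning set.
  P3: blocked at fork node N2 ∈ conditioning set.
{N2} contains no descendant of N5 and blocks every backdoor path.
No other singleton works — e.g. {N8} leaves P2 open — so {N2} is the unique smallest valid adjustment set.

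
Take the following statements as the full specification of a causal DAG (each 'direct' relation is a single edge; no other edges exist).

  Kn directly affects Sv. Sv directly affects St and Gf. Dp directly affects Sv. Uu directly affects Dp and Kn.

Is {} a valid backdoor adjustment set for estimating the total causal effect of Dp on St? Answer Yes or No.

No

Backdoor paths from Dp to St (paths whose first edge points into Dp):
  P1: Dp <- Uu -> Kn -> Sv -> St
Condition 1 (no descendant of Dp in the set): holds — descendants of Dp are {Gf, St, Sv}; none are in {}.
Condition 2 (every backdoor path blocked by {}):
  P1: open — no interior node is in the conditioning set.
{} does not satisfy the backdoor criterion.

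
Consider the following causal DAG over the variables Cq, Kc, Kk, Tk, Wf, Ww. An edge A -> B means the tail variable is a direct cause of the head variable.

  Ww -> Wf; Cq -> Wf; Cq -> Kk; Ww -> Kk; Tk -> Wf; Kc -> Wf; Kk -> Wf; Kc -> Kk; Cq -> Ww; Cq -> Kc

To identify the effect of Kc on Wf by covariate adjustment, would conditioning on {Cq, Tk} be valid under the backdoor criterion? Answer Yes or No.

Yes

Backdoor paths from Kc to Wf (paths whose first edge points into Kc):
  P1: Kc <- Cq -> Ww -> Kk -> Wf
  P2: Kc <- Cq -> Ww -> Wf
  P3: Kc <- Cq -> Kk <- Ww -> Wf
  P4: Kc <- Cq -> Kk -> Wf
  P5: Kc <- Cq -> Wf
Condition 1 (no descendant of Kc in the set): holds — descendants of Kc are {Kk, Wf}; none are in {Cq, Tk}.
Condition 2 (every backdoor path blocked by {Cq, Tk}):
  P1: blocked at fork node Cq ∈ conditioning set.
  P2: blocked at fork node Cq ∈ conditioning set.
  P3: blocked at fork node Cq ∈ conditioning set.
  P4: blocked at fork node Cq ∈ conditioning set.
  P5: blocked at fork node Cq ∈ conditioning set.
{Cq, Tk} satisfies the backdoor criterion.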